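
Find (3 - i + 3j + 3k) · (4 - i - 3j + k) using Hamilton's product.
17 + 5i + j + 21k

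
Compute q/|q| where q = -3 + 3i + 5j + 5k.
-0.3638 + 0.3638i + 0.6063j + 0.6063k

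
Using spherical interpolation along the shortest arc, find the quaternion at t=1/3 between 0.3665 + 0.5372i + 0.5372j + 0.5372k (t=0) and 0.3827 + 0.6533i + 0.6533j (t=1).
0.3858 + 0.5978i + 0.5978j + 0.3692k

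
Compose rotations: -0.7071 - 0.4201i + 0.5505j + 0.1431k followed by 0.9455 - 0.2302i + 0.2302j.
-0.892 - 0.2015i + 0.3907j + 0.1053k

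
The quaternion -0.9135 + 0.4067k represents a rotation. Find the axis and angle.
axis = (0, 0, 1), θ = 312°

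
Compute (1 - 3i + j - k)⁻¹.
0.0833 + 0.25i - 0.0833j + 0.0833k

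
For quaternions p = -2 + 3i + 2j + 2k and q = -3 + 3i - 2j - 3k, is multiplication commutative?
No: pq = 7 - 17i + 13j - 12k ≠ 7 - 13i - 17j + 12k = qp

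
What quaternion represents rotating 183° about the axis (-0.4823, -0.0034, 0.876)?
-0.0262 - 0.4821i - 0.0034j + 0.8757k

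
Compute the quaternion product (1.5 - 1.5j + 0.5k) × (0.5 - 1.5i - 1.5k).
1.5 - 1.5j - 4.25k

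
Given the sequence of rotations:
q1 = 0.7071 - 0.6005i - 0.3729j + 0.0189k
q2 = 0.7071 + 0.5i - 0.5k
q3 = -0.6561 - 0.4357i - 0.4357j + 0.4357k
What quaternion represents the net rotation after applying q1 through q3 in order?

q2 · q1 = 0.8097 - 0.2575i + 0.0271j - 0.5266k
q3 · q2 · q1 = -0.4022 + 0.0338i - 0.7122j + 0.5743k
-0.4022 + 0.0338i - 0.7122j + 0.5743k


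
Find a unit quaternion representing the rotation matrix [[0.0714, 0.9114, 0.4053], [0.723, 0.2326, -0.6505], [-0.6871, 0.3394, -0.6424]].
0.4067 + 0.6085i + 0.6715j - 0.1158k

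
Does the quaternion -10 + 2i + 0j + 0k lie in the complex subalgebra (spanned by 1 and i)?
Yes. The quaternion -10 + 2i has j- and k-coefficients y = z = 0, so it lies in the complex subalgebra spanned by 1 and i.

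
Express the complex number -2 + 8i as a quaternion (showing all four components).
-2 + 8i + 0j + 0k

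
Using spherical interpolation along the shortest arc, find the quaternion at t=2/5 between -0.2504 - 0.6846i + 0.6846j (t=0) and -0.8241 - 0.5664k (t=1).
-0.6235 - 0.5105i + 0.5105j - 0.3002k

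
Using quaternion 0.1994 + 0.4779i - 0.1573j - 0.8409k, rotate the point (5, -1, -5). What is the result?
(1.829, -1.927, -6.629)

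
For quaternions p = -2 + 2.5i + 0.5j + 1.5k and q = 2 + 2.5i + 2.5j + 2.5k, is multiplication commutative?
No: pq = -15.25 - 2.5i - 6.5j + 3k ≠ -15.25 + 2.5i - 1.5j - 7k = qp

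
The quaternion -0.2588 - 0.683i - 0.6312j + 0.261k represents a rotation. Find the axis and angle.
axis = (-0.7071, -0.6535, 0.2702), θ = 7π/6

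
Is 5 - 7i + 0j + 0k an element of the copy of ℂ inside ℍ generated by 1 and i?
Yes. The quaternion 5 - 7i has j- and k-coefficients y = z = 0, so it lies in the complex subalgebra spanned by 1 and i.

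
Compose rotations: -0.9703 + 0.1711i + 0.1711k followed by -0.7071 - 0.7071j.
0.6861 - 0.242i + 0.6861j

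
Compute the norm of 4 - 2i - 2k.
√24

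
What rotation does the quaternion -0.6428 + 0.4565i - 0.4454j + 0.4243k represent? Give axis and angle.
axis = (0.5959, -0.5814, 0.5539), θ = 260°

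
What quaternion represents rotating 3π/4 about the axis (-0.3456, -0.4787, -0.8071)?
0.3827 - 0.3193i - 0.4423j - 0.7457k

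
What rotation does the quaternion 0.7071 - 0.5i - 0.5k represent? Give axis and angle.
axis = (-√2/2, 0, -√2/2), θ = π/2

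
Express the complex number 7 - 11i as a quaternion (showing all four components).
7 - 11i + 0j + 0k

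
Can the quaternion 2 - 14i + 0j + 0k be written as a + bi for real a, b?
Yes. The quaternion 2 - 14i has j- and k-coefficients y = z = 0, so it lies in the complex subalgebra spanned by 1 and i.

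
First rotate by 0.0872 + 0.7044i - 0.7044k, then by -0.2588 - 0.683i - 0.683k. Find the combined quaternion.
-0.0226 - 0.2419i - 0.9622j + 0.1227k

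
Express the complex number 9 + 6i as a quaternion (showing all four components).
9 + 6i + 0j + 0k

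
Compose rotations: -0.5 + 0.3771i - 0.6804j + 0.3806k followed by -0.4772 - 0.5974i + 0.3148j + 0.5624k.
0.464 + 0.6212i + 0.6067j - 0.1751k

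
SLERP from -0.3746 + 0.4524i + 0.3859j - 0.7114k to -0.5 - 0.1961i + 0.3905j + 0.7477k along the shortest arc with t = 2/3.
0.2316 + 0.3502i - 0.1405j - 0.8966k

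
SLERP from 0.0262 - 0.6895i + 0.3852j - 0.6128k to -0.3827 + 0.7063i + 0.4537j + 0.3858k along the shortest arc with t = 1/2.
0.2316 - 0.7906i - 0.0388j - 0.5656k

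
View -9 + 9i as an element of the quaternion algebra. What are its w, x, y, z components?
-9 + 9i + 0j + 0k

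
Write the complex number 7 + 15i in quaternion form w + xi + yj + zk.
7 + 15i + 0j + 0k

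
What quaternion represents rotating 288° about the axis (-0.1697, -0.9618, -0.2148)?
-0.809 - 0.0997i - 0.5653j - 0.1263k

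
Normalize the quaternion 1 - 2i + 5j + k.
0.1796 - 0.3592i + 0.898j + 0.1796k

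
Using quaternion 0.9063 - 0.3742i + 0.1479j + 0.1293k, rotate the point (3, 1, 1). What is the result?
(2.595, 1.774, -1.058)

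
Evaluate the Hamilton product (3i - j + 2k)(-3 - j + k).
-3 - 8i - 9k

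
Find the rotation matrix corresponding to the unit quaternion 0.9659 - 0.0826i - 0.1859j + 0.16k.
[[0.8797, -0.2784, -0.3856], [0.3398, 0.9352, 0.1001], [0.3327, -0.2191, 0.9172]]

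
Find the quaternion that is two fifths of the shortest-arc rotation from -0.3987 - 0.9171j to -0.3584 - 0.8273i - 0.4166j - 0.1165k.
-0.4355 - 0.385i - 0.8119j - 0.0542k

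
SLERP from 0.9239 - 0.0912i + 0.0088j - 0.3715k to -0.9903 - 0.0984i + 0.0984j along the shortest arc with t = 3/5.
0.9864 + 0.0228i - 0.0567j - 0.1527k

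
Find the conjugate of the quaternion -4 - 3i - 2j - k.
-4 + 3i + 2j + k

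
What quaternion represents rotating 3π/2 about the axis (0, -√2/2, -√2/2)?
-0.7071 - 0.5j - 0.5k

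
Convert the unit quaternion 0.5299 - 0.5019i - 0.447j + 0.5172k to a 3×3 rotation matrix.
[[0.0654, -0.0994, -0.9929], [0.9968, -0.0388, 0.0695], [-0.0454, -0.9943, 0.0966]]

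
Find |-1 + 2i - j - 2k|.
√10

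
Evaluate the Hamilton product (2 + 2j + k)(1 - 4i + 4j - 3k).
-3 - 18i + 6j + 3k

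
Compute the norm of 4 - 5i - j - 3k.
√51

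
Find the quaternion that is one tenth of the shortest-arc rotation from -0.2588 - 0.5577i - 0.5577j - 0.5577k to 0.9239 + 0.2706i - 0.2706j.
-0.3742 - 0.5715i - 0.4976j - 0.5346k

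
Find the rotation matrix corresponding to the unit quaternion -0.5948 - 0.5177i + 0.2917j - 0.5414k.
[[0.2436, -0.9461, 0.2136], [0.342, -0.1223, -0.9317], [0.9076, 0.3, 0.2938]]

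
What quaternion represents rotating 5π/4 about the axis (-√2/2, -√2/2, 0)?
-0.3827 - 0.6533i - 0.6533j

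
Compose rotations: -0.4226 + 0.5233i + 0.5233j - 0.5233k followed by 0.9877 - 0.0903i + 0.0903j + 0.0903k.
-0.3701 + 0.4605i + 0.4787j - 0.6495k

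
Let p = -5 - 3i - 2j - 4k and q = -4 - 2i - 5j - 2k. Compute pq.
-4 + 6i + 35j + 37k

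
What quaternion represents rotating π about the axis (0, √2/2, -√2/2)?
0.7071j - 0.7071k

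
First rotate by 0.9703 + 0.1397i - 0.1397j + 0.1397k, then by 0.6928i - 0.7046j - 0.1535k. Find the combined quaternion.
-0.1738 + 0.5523i - 0.8019j - 0.1473k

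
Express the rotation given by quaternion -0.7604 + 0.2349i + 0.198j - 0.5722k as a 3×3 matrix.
[[0.2668, -0.7772, -0.5699], [0.9632, 0.2348, 0.1306], [0.0323, -0.5838, 0.8112]]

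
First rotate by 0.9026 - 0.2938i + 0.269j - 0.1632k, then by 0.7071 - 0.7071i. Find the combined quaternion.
0.4305 - 0.846i + 0.0748j - 0.3056k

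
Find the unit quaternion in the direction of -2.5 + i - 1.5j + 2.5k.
-0.6299 + 0.252i - 0.378j + 0.6299k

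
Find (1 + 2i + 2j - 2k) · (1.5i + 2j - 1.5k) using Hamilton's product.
-10 + 2.5i + 2j - 0.5k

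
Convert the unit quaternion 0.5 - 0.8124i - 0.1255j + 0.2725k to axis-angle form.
axis = (-0.9381, -0.1449, 0.3147), θ = 2π/3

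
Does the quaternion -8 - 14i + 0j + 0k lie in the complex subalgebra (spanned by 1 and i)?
Yes. The quaternion -8 - 14i has j- and k-coefficients y = z = 0, so it lies in the complex subalgebra spanned by 1 and i.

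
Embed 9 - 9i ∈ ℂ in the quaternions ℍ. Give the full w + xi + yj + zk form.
9 - 9i + 0j + 0k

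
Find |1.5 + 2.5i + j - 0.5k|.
3.122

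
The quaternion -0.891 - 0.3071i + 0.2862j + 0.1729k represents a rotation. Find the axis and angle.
axis = (-0.6764, 0.6304, 0.3808), θ = 306°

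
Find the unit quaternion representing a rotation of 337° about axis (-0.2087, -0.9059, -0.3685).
-0.9799 - 0.0416i - 0.1806j - 0.0735k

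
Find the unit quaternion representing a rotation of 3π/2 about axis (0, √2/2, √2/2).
-0.7071 + 0.5j + 0.5k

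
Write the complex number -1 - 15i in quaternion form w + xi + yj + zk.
-1 - 15i + 0j + 0k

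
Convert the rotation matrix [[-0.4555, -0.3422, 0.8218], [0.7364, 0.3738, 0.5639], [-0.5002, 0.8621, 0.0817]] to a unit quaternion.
0.5 + 0.1491i + 0.661j + 0.5393k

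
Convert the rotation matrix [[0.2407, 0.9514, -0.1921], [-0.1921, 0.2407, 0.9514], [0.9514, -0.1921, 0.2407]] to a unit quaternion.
0.6561 - 0.4357i - 0.4357j - 0.4357k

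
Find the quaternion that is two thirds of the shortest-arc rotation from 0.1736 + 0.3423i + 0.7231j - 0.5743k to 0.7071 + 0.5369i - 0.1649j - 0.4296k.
0.6042 + 0.5441i + 0.1687j - 0.5572k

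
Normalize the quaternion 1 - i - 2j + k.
0.378 - 0.378i - 0.7559j + 0.378k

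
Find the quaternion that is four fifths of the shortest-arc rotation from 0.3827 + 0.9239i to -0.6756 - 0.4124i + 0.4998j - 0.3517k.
0.654 + 0.5559i - 0.4196j + 0.2953k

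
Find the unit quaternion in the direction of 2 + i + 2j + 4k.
0.4 + 0.2i + 0.4j + 0.8k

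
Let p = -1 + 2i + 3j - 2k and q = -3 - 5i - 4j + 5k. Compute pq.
35 + 6i - 5j + 8k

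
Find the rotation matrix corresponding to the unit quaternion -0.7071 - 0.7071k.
[[0, -1, 0], [1, 0, 0], [0, 0, 1]]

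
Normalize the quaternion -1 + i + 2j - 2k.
-0.3162 + 0.3162i + 0.6325j - 0.6325k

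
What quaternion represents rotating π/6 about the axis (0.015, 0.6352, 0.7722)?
0.9659 + 0.0039i + 0.1644j + 0.1999k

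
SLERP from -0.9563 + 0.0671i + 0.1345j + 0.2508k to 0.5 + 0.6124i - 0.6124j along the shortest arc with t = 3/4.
-0.6902 - 0.4782i + 0.538j + 0.0744k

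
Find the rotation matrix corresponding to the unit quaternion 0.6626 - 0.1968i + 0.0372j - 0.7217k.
[[-0.0445, 0.9418, 0.3334], [-0.971, -0.1192, 0.2071], [0.2348, -0.3145, 0.9198]]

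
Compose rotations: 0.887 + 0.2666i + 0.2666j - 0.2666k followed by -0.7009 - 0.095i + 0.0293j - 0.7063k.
-0.7925 - 0.0906i - 0.3745j - 0.4728k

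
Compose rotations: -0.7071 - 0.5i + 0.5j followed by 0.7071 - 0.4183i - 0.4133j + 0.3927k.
-0.5025 - 0.2541i + 0.4494j - 0.6935k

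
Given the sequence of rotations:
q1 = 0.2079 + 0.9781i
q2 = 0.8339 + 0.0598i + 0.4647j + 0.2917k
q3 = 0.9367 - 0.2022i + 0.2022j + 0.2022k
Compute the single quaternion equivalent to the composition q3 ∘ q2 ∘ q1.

q2 · q1 = 0.1149 + 0.8281i + 0.3819j - 0.3939k
q3 · q2 · q1 = 0.2775 + 0.5956i + 0.4688j - 0.5904k
0.2775 + 0.5956i + 0.4688j - 0.5904k


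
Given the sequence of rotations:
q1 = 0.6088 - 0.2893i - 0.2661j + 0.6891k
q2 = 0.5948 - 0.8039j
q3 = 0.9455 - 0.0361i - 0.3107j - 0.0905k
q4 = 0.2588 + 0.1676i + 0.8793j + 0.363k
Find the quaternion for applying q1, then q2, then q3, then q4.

q2 · q1 = 0.1482 - 0.726i - 0.6477j + 0.1773k
q3 · q2 · q1 = -0.0713 - 0.8055i - 0.5863j - 0.048k
q4 · q3 · q2 · q1 = 0.6495 - 0.0498i - 0.4988j + 0.5717k
0.6495 - 0.0498i - 0.4988j + 0.5717k


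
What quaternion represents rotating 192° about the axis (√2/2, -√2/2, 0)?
-0.1045 + 0.7032i - 0.7032j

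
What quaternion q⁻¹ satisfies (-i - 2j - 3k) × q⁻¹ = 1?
0.0714i + 0.1429j + 0.2143k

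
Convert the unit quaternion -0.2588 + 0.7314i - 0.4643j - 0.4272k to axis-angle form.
axis = (0.7572, -0.4807, -0.4423), θ = 7π/6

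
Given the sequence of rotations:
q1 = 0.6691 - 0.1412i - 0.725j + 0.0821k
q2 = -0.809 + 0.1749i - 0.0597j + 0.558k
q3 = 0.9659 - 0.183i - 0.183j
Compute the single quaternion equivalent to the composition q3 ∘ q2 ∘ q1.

q2 · q1 = -0.6057 + 0.6309i + 0.4534j + 0.1717k
q3 · q2 · q1 = -0.3866 + 0.6888i + 0.5802j + 0.1983k
-0.3866 + 0.6888i + 0.5802j + 0.1983k


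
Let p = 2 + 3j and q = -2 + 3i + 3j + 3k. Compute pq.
-13 + 15i - 3k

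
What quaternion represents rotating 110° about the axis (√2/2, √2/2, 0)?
0.5736 + 0.5792i + 0.5792j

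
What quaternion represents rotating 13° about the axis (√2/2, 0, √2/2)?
0.9936 + 0.08i + 0.08k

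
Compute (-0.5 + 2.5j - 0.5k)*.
-0.5 - 2.5j + 0.5k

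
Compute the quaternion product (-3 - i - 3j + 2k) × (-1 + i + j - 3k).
13 + 5i - j + 9k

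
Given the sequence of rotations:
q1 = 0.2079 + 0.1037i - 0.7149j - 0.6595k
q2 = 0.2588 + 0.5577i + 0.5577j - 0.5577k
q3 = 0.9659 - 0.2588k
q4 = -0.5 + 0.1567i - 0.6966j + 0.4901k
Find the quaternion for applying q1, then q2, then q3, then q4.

q2 · q1 = 0.0269 - 0.6237i + 0.2409j - 0.7432k
q3 · q2 · q1 = -0.1664 - 0.5401i + 0.3941j - 0.7248k
q4 · q3 · q2 · q1 = 0.7976 + 0.5557i - 0.2323j - 0.0336k
0.7976 + 0.5557i - 0.2323j - 0.0336k


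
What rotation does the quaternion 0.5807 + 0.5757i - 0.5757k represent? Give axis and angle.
axis = (√2/2, 0, -√2/2), θ = 109°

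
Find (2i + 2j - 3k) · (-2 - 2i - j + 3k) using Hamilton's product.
15 - i - 4j + 8k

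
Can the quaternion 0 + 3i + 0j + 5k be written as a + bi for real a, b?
No. The quaternion 3i + 5k has j-coefficient y = 0 and k-coefficient z = 5, not both zero, so it does not lie in the complex subalgebra spanned by 1 and i.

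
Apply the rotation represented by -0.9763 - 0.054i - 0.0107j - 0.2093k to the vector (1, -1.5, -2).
(1.436, -0.748, -2.151)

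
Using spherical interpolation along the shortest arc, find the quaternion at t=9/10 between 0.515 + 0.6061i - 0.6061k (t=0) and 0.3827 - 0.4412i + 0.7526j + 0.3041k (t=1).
-0.2965 + 0.5043i - 0.7202j - 0.3731k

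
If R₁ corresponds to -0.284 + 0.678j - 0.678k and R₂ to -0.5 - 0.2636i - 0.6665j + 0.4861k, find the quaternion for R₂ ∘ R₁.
0.9235 + 0.1972i - 0.3284j + 0.0222k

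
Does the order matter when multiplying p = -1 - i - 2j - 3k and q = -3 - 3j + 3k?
Yes: pq = 6 - 12i + 12j + 9k ≠ 6 + 18i + 6j + 3k = qp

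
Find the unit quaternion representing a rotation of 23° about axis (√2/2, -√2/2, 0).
0.9799 + 0.141i - 0.141j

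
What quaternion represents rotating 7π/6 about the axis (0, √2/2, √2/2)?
-0.2588 + 0.683j + 0.683k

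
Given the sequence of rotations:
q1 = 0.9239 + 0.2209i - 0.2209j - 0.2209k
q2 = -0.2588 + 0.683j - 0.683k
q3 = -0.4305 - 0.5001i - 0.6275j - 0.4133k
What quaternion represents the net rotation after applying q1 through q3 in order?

q2 · q1 = -0.2391 - 0.3589i + 0.5373j - 0.7247k
q3 · q2 · q1 = -0.0389 + 0.9509i - 0.2954j - 0.0831k
-0.0389 + 0.9509i - 0.2954j - 0.0831k


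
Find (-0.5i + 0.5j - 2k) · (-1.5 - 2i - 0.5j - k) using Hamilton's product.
-2.75 - 0.75i + 2.75j + 4.25k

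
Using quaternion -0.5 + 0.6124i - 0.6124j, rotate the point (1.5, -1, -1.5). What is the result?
(0.206, -2.294, 0.444)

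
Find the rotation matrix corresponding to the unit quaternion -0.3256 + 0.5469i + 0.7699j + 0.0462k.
[[-0.1898, 0.8722, -0.4508], [0.812, 0.3975, 0.4273], [0.5519, -0.285, -0.7837]]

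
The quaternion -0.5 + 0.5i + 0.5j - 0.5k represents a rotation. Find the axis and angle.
axis = (√3/3, √3/3, -√3/3), θ = 4π/3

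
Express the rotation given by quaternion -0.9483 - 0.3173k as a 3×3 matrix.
[[0.7986, -0.6018, 0], [0.6018, 0.7986, 0], [0, 0, 1]]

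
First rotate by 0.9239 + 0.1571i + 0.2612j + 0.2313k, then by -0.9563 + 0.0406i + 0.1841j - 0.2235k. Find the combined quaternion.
-0.8863 - 0.0118i - 0.1242j - 0.446k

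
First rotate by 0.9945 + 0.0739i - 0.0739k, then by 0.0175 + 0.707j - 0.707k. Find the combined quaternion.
-0.0348 - 0.051i + 0.6509j - 0.7567k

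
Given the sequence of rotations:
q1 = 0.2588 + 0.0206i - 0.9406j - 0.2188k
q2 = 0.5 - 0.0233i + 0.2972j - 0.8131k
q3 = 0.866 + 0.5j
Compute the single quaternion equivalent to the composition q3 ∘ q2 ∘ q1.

q2 · q1 = 0.2315 - 0.8256i - 0.4152j - 0.304k
q3 · q2 · q1 = 0.4081 - 0.867i - 0.2438j + 0.1495k
0.4081 - 0.867i - 0.2438j + 0.1495k


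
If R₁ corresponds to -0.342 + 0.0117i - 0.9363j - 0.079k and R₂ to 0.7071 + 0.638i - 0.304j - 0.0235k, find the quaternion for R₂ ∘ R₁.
-0.5358 - 0.2079i - 0.508j - 0.6416k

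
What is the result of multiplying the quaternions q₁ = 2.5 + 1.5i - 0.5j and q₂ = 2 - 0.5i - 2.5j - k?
4.5 + 2.25i - 5.75j - 6.5k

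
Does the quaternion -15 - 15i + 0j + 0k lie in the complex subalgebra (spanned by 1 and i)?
Yes. The quaternion -15 - 15i has j- and k-coefficients y = z = 0, so it lies in the complex subalgebra spanned by 1 and i.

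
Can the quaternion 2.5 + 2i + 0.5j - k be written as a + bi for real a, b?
No. The quaternion 2.5 + 2i + 0.5j - k has j-coefficient y = 0.5 and k-coefficient z = -1, not both zero, so it does not lie in the complex subalgebra spanned by 1 and i.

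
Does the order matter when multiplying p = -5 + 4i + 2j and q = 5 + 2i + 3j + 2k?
Yes: pq = -39 + 14i - 13j - 2k ≠ -39 + 6i + 3j - 18k = qp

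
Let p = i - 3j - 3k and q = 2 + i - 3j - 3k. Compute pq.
-19 + 2i - 6j - 6k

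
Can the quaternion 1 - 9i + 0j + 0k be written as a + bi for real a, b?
Yes. The quaternion 1 - 9i has j- and k-coefficients y = z = 0, so it lies in the complex subalgebra spanned by 1 and i.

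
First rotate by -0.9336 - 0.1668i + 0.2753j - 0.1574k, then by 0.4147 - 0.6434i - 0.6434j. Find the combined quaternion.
-0.3174 + 0.6328i + 0.6136j - 0.3497k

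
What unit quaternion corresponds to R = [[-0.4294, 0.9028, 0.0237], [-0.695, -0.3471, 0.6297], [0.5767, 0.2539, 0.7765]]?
-0.5 + 0.1879i + 0.2765j + 0.7989k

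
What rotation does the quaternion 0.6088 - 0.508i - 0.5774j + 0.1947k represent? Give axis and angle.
axis = (-0.6403, -0.7278, 0.2454), θ = 105°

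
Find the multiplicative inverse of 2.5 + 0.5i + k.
0.3333 - 0.0667i - 0.1333k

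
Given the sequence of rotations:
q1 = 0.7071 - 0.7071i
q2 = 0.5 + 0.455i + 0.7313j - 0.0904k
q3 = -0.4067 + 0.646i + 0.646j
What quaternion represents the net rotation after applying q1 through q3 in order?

q2 · q1 = 0.6753 - 0.0318i + 0.581j + 0.4532k
q3 · q2 · q1 = -0.6294 + 0.7419i - 0.0928j + 0.2116k
-0.6294 + 0.7419i - 0.0928j + 0.2116k


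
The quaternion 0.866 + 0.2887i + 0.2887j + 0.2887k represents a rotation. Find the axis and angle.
axis = (√3/3, √3/3, √3/3), θ = π/3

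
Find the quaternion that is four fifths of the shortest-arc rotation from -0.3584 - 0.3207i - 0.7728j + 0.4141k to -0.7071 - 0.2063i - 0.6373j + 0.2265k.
-0.6462 - 0.2331i - 0.6752j + 0.2687k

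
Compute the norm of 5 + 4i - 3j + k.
√51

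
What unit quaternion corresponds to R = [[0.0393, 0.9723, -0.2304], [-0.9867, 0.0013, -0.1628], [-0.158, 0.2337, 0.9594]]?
0.7071 + 0.1402i - 0.0256j - 0.6926k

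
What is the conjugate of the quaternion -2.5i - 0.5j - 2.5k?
2.5i + 0.5j + 2.5k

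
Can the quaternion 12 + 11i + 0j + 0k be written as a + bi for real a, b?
Yes. The quaternion 12 + 11i has j- and k-coefficients y = z = 0, so it lies in the complex subalgebra spanned by 1 and i.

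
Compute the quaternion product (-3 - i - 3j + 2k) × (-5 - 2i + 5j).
28 + i - 4j - 21k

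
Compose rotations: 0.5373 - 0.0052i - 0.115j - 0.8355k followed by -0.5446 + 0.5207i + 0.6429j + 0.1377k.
-0.1009 - 0.2387i + 0.8424j + 0.4725k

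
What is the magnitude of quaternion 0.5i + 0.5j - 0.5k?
0.866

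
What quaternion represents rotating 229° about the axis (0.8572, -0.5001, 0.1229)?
-0.4147 + 0.78i - 0.4551j + 0.1118k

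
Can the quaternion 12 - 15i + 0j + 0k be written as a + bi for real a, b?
Yes. The quaternion 12 - 15i has j- and k-coefficients y = z = 0, so it lies in the complex subalgebra spanned by 1 and i.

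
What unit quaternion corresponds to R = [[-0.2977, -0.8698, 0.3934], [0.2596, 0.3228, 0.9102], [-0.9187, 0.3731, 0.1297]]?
0.5373 - 0.2499i + 0.6105j + 0.5255k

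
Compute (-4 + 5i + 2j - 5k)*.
-4 - 5i - 2j + 5k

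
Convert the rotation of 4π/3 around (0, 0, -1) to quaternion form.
-0.5 - 0.866k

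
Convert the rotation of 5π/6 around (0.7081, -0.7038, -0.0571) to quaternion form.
0.2588 + 0.684i - 0.6798j - 0.0552k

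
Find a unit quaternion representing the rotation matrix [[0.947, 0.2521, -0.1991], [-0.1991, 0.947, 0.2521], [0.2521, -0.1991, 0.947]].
0.9799 - 0.1151i - 0.1151j - 0.1151k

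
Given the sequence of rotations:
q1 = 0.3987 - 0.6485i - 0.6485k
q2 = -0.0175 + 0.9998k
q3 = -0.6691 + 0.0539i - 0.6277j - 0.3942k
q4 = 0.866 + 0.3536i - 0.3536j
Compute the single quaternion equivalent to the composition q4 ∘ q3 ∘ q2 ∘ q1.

q2 · q1 = 0.6414 + 0.0113i - 0.6484j + 0.41k
q3 · q2 · q1 = -0.6751 - 0.4859i + 0.0047j - 0.555k
q4 · q3 · q2 · q1 = -0.4112 - 0.4633i + 0.439j - 0.6508k
-0.4112 - 0.4633i + 0.439j - 0.6508k


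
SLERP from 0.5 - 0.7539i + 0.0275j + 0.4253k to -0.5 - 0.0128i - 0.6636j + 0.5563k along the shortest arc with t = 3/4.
0.6477 - 0.273i + 0.6193j - 0.3499k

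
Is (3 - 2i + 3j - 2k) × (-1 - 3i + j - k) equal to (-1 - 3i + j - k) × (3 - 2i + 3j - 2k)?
No: pq = -14 - 8i + 4j + 6k ≠ -14 - 6i - 4j - 8k = qp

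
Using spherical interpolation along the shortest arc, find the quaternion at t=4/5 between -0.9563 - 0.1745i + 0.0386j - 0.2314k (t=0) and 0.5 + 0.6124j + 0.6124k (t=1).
-0.6433 - 0.0403i - 0.5086j - 0.5709k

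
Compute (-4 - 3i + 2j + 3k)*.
-4 + 3i - 2j - 3k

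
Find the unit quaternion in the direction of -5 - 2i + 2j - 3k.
-0.7715 - 0.3086i + 0.3086j - 0.4629k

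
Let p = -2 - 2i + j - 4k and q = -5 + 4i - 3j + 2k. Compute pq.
29 - 8i - 11j + 18k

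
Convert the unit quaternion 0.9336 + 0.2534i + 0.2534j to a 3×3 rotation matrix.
[[0.8716, 0.1284, 0.4731], [0.1284, 0.8716, -0.4731], [-0.4731, 0.4731, 0.7432]]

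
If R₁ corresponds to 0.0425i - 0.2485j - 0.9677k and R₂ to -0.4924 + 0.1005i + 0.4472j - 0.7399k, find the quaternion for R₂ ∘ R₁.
-0.6091 - 0.6375i + 0.1882j + 0.4325k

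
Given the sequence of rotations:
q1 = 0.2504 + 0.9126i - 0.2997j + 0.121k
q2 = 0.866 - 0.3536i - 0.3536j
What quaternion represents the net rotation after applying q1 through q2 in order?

q2 · q1 = 0.4336 + 0.659i - 0.3053j + 0.5335k
0.4336 + 0.659i - 0.3053j + 0.5335k


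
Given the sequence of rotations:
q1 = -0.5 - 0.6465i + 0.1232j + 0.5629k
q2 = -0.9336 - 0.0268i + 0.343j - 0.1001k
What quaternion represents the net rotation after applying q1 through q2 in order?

q2 · q1 = 0.4636 + 0.8224i - 0.2067j - 0.257k
0.4636 + 0.8224i - 0.2067j - 0.257k


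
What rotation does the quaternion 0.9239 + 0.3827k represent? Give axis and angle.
axis = (0, 0, 1), θ = π/4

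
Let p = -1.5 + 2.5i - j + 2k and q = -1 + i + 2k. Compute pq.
-5 - 6i - 2j - 4k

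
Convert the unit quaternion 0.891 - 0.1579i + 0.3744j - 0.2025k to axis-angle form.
axis = (-0.3478, 0.8247, -0.446), θ = 54°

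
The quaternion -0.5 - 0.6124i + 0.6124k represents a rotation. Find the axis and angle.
axis = (-√2/2, 0, √2/2), θ = 4π/3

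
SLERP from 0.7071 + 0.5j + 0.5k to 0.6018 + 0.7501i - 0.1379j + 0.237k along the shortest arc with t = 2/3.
0.7315 + 0.5603i + 0.0964j + 0.3764k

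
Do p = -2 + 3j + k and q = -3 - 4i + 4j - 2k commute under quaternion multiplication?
No: pq = -4 - 2i - 21j + 13k ≠ -4 + 18i - 13j - 11k = qp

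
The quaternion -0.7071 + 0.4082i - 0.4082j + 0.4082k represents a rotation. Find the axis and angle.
axis = (√3/3, -√3/3, √3/3), θ = 3π/2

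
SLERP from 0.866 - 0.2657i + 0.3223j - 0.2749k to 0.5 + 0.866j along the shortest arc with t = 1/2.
0.7382 - 0.1436i + 0.6422j - 0.1486k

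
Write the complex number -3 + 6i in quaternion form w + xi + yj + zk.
-3 + 6i + 0j + 0k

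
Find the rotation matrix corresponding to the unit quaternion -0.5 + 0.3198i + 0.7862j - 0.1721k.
[[-0.2955, 0.3308, -0.8963], [0.675, 0.7362, 0.0492], [0.6761, -0.5904, -0.4408]]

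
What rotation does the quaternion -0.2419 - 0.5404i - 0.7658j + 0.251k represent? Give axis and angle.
axis = (-0.5569, -0.7892, 0.2587), θ = 208°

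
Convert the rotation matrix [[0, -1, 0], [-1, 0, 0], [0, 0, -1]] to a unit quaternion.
-0.7071i + 0.7071j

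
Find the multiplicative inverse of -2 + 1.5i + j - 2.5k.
-0.1481 - 0.1111i - 0.0741j + 0.1852k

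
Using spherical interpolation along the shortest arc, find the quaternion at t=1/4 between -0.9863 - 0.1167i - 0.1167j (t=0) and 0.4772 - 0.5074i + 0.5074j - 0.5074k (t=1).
-0.9544 + 0.0576i - 0.2493j + 0.1535k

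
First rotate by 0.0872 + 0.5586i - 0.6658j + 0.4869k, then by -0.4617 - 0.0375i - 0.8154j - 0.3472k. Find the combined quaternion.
-0.3932 - 0.8894i + 0.0606j + 0.2254k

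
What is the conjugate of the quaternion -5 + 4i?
-5 - 4i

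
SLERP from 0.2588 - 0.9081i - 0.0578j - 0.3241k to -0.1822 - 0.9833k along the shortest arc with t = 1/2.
0.048 - 0.5694i - 0.0362j - 0.8198k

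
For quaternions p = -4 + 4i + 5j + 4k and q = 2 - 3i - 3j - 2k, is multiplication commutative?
No: pq = 27 + 22i + 18j + 19k ≠ 27 + 18i + 26j + 13k = qp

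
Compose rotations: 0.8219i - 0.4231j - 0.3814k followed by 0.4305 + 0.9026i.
-0.7418 + 0.3538i + 0.1621j - 0.5461k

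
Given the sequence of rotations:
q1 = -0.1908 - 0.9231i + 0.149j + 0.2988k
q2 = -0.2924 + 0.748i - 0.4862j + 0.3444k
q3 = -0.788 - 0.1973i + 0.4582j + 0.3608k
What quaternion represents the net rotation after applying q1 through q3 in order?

q2 · q1 = 0.7158 - 0.0694i - 0.4922j - 0.4904k
q3 · q2 · q1 = -0.1753 - 0.1337i + 0.594j + 0.7736k
-0.1753 - 0.1337i + 0.594j + 0.7736k


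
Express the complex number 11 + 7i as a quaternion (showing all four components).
11 + 7i + 0j + 0k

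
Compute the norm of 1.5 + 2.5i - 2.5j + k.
3.969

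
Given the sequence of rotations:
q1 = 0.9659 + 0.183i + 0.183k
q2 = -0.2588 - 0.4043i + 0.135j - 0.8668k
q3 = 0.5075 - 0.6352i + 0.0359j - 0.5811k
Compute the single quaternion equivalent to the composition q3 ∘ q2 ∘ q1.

q2 · q1 = -0.0174 - 0.4132i + 0.0458j - 0.9093k
q3 · q2 · q1 = -0.8013 - 0.2047i - 0.3149j - 0.4656k
-0.8013 - 0.2047i - 0.3149j - 0.4656k


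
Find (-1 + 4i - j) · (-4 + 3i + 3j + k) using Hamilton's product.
-5 - 20i - 3j + 14k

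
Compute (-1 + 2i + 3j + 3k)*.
-1 - 2i - 3j - 3k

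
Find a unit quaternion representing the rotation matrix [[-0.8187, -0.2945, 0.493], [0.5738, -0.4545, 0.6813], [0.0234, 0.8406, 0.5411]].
0.2588 + 0.1539i + 0.4536j + 0.8388k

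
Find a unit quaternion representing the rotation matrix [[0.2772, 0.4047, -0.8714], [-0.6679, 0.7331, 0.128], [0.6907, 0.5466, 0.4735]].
0.788 + 0.1328i - 0.4956j - 0.3403k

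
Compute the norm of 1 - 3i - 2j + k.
√15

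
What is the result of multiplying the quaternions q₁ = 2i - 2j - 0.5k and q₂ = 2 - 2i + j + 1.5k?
6.75 + 1.5i - 6j - 3k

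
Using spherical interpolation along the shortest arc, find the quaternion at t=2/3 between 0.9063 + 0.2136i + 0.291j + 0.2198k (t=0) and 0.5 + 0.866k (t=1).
0.6978 + 0.08i + 0.1089j + 0.7034k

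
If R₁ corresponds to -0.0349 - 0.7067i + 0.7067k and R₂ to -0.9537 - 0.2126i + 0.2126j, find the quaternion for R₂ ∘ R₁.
-0.117 + 0.8316i + 0.1428j - 0.5237k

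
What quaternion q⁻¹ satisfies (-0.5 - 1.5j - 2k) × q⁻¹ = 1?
-0.0769 + 0.2308j + 0.3077k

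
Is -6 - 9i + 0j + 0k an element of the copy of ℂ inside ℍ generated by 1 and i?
Yes. The quaternion -6 - 9i has j- and k-coefficients y = z = 0, so it lies in the complex subalgebra spanned by 1 and i.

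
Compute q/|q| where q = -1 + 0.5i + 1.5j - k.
-0.4714 + 0.2357i + 0.7071j - 0.4714k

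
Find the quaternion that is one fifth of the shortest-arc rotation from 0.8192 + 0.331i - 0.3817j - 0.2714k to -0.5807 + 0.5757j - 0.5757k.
0.8357 + 0.2822i - 0.4614j - 0.0954k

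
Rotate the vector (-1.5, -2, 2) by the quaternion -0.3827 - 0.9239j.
(2.475, -2, -0.354)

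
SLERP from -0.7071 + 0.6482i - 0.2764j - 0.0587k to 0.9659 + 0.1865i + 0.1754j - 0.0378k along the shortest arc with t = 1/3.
-0.8774 + 0.398i - 0.2663j - 0.0281k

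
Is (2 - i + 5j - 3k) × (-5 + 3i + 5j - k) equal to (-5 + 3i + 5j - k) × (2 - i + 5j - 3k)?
No: pq = -35 + 21i - 25j - 7k ≠ -35 + i - 5j + 33k = qp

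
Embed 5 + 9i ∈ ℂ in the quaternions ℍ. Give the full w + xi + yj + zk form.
5 + 9i + 0j + 0k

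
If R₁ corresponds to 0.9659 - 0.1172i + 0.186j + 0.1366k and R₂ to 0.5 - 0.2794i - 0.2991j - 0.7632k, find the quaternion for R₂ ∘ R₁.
0.6101 - 0.2274i - 0.0683j - 0.7559k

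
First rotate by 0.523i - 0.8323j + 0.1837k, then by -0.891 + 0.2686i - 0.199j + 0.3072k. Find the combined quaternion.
-0.3625 - 0.2469i + 0.8529j - 0.2832k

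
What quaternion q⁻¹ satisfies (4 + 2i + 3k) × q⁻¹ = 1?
0.1379 - 0.069i - 0.1034k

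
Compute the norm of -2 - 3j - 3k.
√22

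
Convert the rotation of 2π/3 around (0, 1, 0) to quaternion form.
0.5 + 0.866j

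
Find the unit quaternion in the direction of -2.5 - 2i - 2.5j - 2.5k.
-0.5241 - 0.4193i - 0.5241j - 0.5241k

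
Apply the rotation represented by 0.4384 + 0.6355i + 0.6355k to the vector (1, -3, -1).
(1.056, 2.961, -1.056)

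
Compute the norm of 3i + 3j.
√18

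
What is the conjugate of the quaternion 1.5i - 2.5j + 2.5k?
-1.5i + 2.5j - 2.5k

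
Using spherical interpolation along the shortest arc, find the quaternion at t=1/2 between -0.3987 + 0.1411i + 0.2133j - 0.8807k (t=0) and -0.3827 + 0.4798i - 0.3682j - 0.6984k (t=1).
-0.4169 + 0.3312i - 0.0826j - 0.8424k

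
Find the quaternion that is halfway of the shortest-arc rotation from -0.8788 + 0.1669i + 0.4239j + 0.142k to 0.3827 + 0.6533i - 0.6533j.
-0.7273 - 0.2804i + 0.621j + 0.0819k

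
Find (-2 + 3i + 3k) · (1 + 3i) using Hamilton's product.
-11 - 3i + 9j + 3k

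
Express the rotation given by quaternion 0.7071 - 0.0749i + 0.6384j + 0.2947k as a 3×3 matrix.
[[0.0112, -0.5124, 0.8587], [0.3211, 0.8151, 0.4822], [-0.947, 0.2703, 0.1737]]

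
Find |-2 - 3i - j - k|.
√15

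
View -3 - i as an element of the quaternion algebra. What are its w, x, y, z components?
-3 - i + 0j + 0k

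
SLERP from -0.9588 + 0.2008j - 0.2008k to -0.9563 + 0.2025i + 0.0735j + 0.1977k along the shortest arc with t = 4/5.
-0.974 + 0.1642i + 0.1012j + 0.1187k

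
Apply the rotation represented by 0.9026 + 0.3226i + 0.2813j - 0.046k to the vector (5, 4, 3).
(6.68, 1.818, 1.439)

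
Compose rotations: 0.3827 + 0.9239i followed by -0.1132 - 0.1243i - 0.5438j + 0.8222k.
0.0715 - 0.1522i + 0.5515j + 0.8171k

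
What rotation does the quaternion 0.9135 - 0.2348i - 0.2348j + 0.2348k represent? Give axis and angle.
axis = (-√3/3, -√3/3, √3/3), θ = 48°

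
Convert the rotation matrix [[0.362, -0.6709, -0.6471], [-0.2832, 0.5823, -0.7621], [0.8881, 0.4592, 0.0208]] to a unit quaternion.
0.7009 + 0.4356i - 0.5476j + 0.1383k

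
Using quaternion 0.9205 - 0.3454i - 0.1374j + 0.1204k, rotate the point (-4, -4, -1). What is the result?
(-2.89, -4.799, 1.273)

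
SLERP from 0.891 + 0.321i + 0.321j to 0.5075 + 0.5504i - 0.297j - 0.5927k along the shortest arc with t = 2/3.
0.7209 + 0.5303i - 0.0935j - 0.4363k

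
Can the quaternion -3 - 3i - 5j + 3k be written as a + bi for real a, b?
No. The quaternion -3 - 3i - 5j + 3k has j-coefficient y = -5 and k-coefficient z = 3, not both zero, so it does not lie in the complex subalgebra spanned by 1 and i.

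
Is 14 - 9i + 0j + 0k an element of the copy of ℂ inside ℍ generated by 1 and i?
Yes. The quaternion 14 - 9i has j- and k-coefficients y = z = 0, so it lies in the complex subalgebra spanned by 1 and i.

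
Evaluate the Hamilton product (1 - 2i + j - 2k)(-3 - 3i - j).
-8 + i + 2j + 11k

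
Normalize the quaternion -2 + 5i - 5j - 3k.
-0.252 + 0.6299i - 0.6299j - 0.378k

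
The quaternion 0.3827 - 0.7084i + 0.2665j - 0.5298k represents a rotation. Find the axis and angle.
axis = (-0.7668, 0.2885, -0.5735), θ = 3π/4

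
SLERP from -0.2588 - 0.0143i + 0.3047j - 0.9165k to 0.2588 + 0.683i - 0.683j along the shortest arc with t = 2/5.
-0.3202 - 0.3599i + 0.5707j - 0.665k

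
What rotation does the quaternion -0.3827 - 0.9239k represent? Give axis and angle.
axis = (0, 0, -1), θ = 5π/4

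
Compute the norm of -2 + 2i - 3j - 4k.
√33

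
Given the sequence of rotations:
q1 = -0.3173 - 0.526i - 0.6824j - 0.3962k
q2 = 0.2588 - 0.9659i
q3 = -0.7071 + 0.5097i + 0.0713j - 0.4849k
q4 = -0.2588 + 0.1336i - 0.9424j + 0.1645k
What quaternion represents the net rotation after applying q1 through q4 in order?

q2 · q1 = -0.5902 + 0.1704i - 0.5593j + 0.5566k
q3 · q2 · q1 = 0.6403 - 0.6528i - 0.0129j - 0.4046k
q4 · q3 · q2 · q1 = -0.0241 + 0.6379i - 0.6534j - 0.4069k
-0.0241 + 0.6379i - 0.6534j - 0.4069k


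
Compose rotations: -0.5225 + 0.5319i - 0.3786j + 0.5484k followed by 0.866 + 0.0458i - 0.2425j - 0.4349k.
-0.3302 + 0.1391i - 0.4576j + 0.8138k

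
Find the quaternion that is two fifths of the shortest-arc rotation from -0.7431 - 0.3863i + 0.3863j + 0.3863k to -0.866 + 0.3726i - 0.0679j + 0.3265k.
-0.8831 - 0.0862i + 0.2243j + 0.403k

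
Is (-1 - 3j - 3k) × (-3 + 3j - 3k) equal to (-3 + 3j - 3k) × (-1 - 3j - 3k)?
No: pq = 3 + 18i + 6j + 12k ≠ 3 - 18i + 6j + 12k = qp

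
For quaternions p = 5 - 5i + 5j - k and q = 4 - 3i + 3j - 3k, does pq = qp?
No: pq = -13 - 47i + 23j - 19k ≠ -13 - 23i + 47j - 19k = qp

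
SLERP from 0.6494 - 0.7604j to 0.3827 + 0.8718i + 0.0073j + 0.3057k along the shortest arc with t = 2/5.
0.6775 + 0.4545i - 0.5559j + 0.1594k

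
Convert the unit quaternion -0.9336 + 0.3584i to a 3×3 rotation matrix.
[[1, 0, 0], [0, 0.7431, 0.6692], [0, -0.6692, 0.7431]]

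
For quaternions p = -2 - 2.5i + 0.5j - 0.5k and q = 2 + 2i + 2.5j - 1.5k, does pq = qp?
No: pq = -1 - 8.5i - 8.75j - 5.25k ≠ -1 - 9.5i + 0.75j + 9.25k = qp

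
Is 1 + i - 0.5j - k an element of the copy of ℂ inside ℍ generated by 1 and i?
No. The quaternion 1 + i - 0.5j - k has j-coefficient y = -0.5 and k-coefficient z = -1, not both zero, so it does not lie in the complex subalgebra spanned by 1 and i.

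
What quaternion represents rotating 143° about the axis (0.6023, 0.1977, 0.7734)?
0.3173 + 0.5712i + 0.1875j + 0.7334k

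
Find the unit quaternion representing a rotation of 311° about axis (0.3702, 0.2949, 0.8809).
-0.91 + 0.1535i + 0.1223j + 0.3653k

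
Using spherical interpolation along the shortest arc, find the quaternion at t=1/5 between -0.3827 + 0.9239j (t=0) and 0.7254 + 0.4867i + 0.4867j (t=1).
-0.1462 + 0.1363i + 0.9798j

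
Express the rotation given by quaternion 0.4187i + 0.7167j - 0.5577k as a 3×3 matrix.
[[-0.6494, 0.6002, -0.467], [0.6002, 0.0273, -0.7994], [-0.467, -0.7994, -0.3779]]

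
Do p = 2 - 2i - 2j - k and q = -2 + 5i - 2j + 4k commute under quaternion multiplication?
No: pq = 6 + 4i + 3j + 24k ≠ 6 + 24i - 3j - 4k = qp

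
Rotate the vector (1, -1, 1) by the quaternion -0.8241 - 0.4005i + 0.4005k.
(-0.302, -1.679, -0.302)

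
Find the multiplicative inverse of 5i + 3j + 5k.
-0.0847i - 0.0508j - 0.0847k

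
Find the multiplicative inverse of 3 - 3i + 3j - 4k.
0.0698 + 0.0698i - 0.0698j + 0.093k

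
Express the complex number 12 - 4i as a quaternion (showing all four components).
12 - 4i + 0j + 0k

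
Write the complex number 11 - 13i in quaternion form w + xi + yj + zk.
11 - 13i + 0j + 0k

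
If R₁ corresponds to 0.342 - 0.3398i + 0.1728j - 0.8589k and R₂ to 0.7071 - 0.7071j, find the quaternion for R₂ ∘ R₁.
0.364 + 0.3671i - 0.1196j - 0.8476k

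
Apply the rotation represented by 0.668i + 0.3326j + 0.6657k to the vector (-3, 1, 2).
(2.546, -1.226, -2.453)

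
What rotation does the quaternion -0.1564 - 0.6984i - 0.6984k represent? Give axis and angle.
axis = (-√2/2, 0, -√2/2), θ = 198°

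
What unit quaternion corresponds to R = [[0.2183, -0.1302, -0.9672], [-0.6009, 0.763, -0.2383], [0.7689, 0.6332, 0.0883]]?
0.7193 + 0.3029i - 0.6034j - 0.1636k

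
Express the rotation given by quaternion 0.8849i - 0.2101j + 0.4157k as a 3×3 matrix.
[[0.5661, -0.3718, 0.7357], [-0.3718, -0.9117, -0.1747], [0.7357, -0.1747, -0.6544]]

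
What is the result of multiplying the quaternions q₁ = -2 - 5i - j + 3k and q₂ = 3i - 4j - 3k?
20 + 9i + 2j + 29k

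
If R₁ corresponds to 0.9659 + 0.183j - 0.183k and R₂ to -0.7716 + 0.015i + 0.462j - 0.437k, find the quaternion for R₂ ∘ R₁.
-0.9098 + 0.0099i + 0.3078j - 0.2782k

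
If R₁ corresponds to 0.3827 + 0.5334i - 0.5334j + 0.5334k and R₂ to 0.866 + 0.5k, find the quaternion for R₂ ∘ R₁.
0.0647 + 0.7286i - 0.1952j + 0.6533k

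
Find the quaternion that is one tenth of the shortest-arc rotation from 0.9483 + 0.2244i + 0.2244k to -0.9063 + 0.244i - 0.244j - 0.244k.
0.9565 + 0.1782i + 0.0256j + 0.2294k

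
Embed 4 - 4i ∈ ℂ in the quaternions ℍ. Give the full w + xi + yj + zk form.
4 - 4i + 0j + 0k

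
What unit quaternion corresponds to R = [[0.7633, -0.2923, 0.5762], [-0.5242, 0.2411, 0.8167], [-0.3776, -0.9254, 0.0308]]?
0.7133 - 0.6106i + 0.3343j - 0.0813k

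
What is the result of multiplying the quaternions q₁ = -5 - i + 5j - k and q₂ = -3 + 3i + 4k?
22 + 8i - 14j - 32k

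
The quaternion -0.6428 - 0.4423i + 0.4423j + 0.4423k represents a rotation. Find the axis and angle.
axis = (-√3/3, √3/3, √3/3), θ = 260°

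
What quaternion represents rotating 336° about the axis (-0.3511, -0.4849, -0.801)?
-0.9781 - 0.073i - 0.1008j - 0.1665k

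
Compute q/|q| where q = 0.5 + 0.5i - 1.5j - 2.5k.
0.1667 + 0.1667i - 0.5j - 0.8333k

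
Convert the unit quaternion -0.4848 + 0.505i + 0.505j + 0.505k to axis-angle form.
axis = (√3/3, √3/3, √3/3), θ = 238°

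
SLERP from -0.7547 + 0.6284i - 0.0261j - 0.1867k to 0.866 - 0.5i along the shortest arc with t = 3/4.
-0.8432 + 0.5355i - 0.0066j - 0.0472k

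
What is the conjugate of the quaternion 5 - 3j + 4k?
5 + 3j - 4k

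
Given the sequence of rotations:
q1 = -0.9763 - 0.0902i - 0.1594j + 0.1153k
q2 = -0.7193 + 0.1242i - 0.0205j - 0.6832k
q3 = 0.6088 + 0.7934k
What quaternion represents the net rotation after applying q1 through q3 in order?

q2 · q1 = 0.789 - 0.1676i + 0.182j + 0.5624k
q3 · q2 · q1 = 0.0341 - 0.2464i - 0.0222j + 0.9684k
0.0341 - 0.2464i - 0.0222j + 0.9684k
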